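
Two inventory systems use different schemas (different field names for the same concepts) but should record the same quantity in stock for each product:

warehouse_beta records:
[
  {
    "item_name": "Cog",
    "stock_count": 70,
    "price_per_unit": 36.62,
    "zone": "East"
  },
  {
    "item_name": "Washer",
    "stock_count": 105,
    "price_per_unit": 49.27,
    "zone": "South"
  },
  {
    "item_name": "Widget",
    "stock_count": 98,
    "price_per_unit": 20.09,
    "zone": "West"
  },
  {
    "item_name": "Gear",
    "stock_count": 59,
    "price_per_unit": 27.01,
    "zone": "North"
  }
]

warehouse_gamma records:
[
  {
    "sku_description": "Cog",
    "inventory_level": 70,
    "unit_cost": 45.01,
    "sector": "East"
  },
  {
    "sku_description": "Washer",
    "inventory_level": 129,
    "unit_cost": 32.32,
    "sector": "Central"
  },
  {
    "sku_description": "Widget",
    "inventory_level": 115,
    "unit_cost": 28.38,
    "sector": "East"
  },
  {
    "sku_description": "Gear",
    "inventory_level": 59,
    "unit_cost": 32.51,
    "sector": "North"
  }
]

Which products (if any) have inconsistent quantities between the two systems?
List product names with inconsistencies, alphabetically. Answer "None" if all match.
Washer, Widget

Schema mappings:
- "item_name" (warehouse_beta) = "sku_description" (warehouse_gamma) = product name
- "stock_count" (warehouse_beta) = "inventory_level" (warehouse_gamma) = quantity

Comparison:
  Cog: 70 vs 70 - MATCH
  Washer: 105 vs 129 - MISMATCH
  Widget: 98 vs 115 - MISMATCH
  Gear: 59 vs 59 - MATCH

Products with inconsistencies: Washer, Widget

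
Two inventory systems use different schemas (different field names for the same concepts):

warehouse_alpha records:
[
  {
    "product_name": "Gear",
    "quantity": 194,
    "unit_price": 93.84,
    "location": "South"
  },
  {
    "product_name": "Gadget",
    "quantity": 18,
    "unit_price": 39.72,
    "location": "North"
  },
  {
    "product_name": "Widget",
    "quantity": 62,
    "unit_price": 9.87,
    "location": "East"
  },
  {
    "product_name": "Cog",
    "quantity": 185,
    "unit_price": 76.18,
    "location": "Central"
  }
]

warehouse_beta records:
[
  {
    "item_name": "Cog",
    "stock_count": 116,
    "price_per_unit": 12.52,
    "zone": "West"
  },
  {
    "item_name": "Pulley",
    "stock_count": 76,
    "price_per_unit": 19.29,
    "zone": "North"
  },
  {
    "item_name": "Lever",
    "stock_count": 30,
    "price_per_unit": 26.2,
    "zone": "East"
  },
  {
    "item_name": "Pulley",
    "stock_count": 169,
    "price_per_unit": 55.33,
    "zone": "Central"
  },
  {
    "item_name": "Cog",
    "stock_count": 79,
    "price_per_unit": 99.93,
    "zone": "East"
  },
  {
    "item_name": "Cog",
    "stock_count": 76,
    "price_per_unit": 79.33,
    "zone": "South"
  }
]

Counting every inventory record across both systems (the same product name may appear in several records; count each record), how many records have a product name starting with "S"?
0

Schema mapping: "product_name" (warehouse_alpha) = "item_name" (warehouse_beta) = product name

Records with product name starting with "S" in warehouse_alpha: 0
Records with product name starting with "S" in warehouse_beta: 0

Total: 0 + 0 = 0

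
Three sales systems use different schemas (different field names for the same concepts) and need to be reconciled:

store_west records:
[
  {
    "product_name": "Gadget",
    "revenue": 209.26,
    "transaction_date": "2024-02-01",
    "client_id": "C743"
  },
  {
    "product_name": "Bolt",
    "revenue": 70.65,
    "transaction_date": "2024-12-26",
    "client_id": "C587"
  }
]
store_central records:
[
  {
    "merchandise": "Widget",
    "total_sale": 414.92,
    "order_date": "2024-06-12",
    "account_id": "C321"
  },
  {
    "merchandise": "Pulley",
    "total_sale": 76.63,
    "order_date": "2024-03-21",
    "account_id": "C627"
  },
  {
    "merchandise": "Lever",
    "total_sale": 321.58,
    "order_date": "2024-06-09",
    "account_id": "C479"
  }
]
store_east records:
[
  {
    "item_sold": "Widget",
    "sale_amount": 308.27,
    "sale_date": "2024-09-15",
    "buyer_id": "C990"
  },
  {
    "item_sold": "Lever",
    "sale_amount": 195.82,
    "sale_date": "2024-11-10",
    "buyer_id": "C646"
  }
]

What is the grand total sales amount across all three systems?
1597.13

Schema reconciliation - all amount fields map to sale amount:

store_west (revenue): 279.91
store_central (total_sale): 813.13
store_east (sale_amount): 504.09

Grand total: 1597.13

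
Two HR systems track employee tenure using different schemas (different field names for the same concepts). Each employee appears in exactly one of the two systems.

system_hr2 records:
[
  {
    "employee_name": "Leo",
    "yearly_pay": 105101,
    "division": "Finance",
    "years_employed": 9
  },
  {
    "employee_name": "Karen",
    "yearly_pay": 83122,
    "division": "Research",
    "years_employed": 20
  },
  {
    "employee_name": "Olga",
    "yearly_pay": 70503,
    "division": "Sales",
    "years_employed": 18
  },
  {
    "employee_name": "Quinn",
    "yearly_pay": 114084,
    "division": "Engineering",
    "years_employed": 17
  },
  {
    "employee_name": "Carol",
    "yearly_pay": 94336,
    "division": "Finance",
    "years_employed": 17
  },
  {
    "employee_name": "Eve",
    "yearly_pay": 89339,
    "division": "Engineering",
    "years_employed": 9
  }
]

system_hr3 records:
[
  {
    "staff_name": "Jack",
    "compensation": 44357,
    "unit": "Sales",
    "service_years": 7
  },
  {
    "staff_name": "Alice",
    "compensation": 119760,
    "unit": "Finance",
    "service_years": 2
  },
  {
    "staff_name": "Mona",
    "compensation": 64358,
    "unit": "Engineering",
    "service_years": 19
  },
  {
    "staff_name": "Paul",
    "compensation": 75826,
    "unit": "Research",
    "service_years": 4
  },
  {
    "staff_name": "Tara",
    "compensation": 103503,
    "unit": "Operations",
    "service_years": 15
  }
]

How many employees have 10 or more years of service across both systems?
6

Reconcile schemas: "years_employed" (system_hr2) = "service_years" (system_hr3) = years of service

From system_hr2: 4 employees with >= 10 years
From system_hr3: 2 employees with >= 10 years

Total: 4 + 2 = 6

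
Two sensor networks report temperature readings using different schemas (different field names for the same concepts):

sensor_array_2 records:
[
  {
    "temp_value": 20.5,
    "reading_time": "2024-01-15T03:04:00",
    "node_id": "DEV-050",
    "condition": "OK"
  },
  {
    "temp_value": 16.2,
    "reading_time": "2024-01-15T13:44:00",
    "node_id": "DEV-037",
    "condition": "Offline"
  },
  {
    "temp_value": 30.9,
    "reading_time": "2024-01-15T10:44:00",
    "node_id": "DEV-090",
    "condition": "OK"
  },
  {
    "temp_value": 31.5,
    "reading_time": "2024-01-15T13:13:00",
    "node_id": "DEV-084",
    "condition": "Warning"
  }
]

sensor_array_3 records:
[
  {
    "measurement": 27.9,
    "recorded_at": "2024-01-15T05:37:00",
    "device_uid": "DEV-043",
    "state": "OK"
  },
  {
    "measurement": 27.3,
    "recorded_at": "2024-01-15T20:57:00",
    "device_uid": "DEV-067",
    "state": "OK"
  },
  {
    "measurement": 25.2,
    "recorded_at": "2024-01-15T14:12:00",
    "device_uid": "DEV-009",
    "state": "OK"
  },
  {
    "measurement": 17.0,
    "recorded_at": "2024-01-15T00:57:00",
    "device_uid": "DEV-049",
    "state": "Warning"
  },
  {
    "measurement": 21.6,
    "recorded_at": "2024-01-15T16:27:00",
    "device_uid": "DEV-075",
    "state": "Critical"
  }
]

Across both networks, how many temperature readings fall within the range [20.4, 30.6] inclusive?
5

Schema mapping: "temp_value" (sensor_array_2) = "measurement" (sensor_array_3) = temperature

Readings in [20.4, 30.6] from sensor_array_2: 1
Readings in [20.4, 30.6] from sensor_array_3: 4

Total count: 1 + 4 = 5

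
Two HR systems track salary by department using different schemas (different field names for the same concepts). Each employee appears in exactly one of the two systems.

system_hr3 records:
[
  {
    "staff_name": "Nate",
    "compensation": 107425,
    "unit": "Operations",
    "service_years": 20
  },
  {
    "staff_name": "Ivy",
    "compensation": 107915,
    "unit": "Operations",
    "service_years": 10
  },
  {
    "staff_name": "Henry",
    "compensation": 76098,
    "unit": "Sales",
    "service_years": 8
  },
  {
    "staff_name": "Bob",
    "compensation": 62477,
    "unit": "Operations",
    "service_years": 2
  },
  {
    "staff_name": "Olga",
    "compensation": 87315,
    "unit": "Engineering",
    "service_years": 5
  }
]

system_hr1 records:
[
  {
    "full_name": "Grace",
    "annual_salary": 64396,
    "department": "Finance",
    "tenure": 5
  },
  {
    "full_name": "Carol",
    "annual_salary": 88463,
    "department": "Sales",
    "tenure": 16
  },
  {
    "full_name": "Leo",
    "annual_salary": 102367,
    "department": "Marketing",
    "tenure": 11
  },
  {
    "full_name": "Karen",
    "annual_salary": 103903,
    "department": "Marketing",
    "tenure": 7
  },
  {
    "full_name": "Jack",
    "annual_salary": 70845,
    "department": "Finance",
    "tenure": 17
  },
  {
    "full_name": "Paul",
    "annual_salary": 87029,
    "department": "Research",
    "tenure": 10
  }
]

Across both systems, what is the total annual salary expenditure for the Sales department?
164561

Schema mappings:
- "unit" (system_hr3) = "department" (system_hr1) = department
- "compensation" (system_hr3) = "annual_salary" (system_hr1) = salary

Sales salaries from system_hr3: 76098
Sales salaries from system_hr1: 88463

Total: 76098 + 88463 = 164561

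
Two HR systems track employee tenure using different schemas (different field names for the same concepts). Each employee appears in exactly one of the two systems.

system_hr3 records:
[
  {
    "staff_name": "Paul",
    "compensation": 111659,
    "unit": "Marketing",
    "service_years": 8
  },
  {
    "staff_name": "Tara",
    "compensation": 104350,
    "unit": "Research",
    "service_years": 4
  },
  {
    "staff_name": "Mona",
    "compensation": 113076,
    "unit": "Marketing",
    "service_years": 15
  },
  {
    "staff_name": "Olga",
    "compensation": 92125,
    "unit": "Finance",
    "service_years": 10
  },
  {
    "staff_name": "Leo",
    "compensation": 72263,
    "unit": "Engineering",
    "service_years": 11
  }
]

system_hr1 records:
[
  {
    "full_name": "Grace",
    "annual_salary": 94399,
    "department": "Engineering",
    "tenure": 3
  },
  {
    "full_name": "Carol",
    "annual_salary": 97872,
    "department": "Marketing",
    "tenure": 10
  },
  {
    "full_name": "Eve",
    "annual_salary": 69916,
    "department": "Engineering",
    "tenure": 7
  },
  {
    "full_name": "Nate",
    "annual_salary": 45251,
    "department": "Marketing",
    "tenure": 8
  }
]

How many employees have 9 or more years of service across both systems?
4

Reconcile schemas: "service_years" (system_hr3) = "tenure" (system_hr1) = years of service

From system_hr3: 3 employees with >= 9 years
From system_hr1: 1 employees with >= 9 years

Total: 3 + 1 = 4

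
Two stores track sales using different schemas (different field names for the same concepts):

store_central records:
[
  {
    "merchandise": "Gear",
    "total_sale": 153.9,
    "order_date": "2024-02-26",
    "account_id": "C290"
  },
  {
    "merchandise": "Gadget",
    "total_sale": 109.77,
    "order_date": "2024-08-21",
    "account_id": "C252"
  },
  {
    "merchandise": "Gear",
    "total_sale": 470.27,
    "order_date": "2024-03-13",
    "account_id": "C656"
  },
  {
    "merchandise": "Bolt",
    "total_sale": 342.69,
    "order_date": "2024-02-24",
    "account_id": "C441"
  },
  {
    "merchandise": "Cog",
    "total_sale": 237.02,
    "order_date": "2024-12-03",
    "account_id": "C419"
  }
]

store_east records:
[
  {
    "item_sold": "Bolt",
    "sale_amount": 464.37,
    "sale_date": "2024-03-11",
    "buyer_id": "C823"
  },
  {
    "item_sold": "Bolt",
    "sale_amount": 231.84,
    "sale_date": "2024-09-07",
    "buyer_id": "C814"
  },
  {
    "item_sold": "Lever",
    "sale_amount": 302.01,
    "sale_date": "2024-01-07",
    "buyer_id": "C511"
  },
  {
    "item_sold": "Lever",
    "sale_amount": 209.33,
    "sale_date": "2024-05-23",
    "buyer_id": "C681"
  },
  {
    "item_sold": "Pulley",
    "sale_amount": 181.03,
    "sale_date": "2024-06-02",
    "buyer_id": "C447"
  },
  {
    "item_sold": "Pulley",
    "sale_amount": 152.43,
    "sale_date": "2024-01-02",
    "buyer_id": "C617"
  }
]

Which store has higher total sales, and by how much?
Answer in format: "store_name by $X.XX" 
store_east by $227.36

Schema mapping: "total_sale" (store_central) = "sale_amount" (store_east) = sale amount

Total for store_central: 1313.65
Total for store_east: 1541.01

Difference: |1313.65 - 1541.01| = 227.36
store_east has higher sales by $227.36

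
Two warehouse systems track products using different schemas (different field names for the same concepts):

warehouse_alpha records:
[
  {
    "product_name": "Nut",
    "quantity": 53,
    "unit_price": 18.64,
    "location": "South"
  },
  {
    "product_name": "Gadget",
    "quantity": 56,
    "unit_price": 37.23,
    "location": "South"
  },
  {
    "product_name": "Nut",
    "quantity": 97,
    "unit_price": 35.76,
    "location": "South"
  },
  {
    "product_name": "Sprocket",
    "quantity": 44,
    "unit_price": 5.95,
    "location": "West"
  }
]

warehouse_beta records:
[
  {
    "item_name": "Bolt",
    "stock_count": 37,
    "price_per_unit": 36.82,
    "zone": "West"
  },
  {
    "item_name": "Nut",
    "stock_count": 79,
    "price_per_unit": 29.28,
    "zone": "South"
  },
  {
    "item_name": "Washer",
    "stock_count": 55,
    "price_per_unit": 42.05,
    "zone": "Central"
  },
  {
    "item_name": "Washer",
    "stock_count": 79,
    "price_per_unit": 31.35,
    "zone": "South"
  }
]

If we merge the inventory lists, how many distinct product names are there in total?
5

Schema mapping: "product_name" (warehouse_alpha) = "item_name" (warehouse_beta) = product name

Products in warehouse_alpha: ['Gadget', 'Nut', 'Sprocket']
Products in warehouse_beta: ['Bolt', 'Nut', 'Washer']

Union (unique products): ['Bolt', 'Gadget', 'Nut', 'Sprocket', 'Washer']
Count: 5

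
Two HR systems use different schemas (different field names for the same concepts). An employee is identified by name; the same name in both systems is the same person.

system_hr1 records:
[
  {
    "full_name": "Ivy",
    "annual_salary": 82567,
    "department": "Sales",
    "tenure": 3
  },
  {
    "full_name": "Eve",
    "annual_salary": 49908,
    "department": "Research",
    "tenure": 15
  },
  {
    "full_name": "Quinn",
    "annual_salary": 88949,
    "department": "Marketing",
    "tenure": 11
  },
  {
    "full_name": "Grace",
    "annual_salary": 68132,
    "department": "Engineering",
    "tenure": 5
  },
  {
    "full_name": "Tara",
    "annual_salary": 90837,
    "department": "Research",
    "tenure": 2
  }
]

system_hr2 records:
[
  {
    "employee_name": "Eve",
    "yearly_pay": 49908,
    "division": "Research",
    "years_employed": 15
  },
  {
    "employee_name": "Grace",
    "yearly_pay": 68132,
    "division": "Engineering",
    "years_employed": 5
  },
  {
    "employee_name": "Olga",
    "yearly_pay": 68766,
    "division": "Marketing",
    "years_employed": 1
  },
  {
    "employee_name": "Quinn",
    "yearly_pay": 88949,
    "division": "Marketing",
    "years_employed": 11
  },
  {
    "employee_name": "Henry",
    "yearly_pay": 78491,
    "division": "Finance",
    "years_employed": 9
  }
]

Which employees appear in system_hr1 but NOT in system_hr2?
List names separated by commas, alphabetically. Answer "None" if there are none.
Ivy, Tara

Schema mapping: "full_name" (system_hr1) = "employee_name" (system_hr2) = employee name

Names in system_hr1: ['Eve', 'Grace', 'Ivy', 'Quinn', 'Tara']
Names in system_hr2: ['Eve', 'Grace', 'Henry', 'Olga', 'Quinn']

In system_hr1 but not system_hr2: ['Ivy', 'Tara']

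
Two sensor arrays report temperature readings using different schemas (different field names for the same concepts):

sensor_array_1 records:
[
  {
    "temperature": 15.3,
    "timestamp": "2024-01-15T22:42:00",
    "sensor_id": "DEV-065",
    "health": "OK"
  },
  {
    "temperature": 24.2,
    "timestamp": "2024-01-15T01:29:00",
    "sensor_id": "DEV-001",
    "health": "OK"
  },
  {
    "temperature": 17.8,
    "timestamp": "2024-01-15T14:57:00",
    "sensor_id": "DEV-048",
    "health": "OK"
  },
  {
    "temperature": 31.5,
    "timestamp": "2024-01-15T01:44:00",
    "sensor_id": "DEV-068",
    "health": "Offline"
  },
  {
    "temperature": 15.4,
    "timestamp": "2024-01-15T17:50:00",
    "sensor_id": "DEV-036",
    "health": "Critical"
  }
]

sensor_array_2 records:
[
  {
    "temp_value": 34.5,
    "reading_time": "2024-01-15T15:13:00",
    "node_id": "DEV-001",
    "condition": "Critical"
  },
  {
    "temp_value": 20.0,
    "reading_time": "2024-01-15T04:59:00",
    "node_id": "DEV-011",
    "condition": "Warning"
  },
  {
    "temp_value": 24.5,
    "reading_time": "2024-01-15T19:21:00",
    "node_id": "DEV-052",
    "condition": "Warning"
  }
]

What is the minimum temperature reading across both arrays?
15.3

Schema mapping: "temperature" (sensor_array_1) = "temp_value" (sensor_array_2) = temperature reading

Minimum in sensor_array_1: 15.3
Minimum in sensor_array_2: 20.0

Overall minimum: min(15.3, 20.0) = 15.3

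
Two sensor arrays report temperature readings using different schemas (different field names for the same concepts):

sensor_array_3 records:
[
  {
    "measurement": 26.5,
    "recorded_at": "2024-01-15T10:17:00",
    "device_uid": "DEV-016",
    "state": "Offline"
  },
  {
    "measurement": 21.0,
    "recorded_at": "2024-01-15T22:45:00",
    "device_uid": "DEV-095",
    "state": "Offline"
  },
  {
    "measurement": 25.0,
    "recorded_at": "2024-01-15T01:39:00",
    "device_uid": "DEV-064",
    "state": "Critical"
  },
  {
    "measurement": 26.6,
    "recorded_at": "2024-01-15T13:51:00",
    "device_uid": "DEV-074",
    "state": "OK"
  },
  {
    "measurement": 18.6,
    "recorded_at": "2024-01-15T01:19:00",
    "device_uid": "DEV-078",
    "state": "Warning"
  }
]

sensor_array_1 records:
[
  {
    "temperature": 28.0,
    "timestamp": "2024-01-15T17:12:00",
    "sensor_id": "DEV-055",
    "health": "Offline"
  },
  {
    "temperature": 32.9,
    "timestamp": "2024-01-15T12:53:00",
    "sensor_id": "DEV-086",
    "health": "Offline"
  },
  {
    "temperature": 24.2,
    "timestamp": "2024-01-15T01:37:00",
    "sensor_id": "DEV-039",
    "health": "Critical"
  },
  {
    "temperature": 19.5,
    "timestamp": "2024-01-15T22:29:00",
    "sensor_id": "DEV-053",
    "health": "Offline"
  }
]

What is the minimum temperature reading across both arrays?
18.6

Schema mapping: "measurement" (sensor_array_3) = "temperature" (sensor_array_1) = temperature reading

Minimum in sensor_array_3: 18.6
Minimum in sensor_array_1: 19.5

Overall minimum: min(18.6, 19.5) = 18.6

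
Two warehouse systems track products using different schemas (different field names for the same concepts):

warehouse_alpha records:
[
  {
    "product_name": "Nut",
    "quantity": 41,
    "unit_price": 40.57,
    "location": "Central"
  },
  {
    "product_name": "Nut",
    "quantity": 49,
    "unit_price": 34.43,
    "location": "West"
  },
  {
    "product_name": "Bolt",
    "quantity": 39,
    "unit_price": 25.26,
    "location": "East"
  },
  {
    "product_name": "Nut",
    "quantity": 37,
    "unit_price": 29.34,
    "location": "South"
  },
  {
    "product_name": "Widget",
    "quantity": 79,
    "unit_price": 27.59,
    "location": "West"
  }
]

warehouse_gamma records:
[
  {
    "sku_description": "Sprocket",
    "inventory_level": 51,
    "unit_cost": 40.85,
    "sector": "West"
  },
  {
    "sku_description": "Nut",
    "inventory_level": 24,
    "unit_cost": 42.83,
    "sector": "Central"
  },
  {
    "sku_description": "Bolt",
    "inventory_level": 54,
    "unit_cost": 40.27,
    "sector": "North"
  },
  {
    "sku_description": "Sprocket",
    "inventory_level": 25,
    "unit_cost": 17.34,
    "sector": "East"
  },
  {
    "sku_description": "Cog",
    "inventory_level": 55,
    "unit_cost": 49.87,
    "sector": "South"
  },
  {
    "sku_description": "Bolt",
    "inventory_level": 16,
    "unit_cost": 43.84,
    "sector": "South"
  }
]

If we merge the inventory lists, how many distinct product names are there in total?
5

Schema mapping: "product_name" (warehouse_alpha) = "sku_description" (warehouse_gamma) = product name

Products in warehouse_alpha: ['Bolt', 'Nut', 'Widget']
Products in warehouse_gamma: ['Bolt', 'Cog', 'Nut', 'Sprocket']

Union (unique products): ['Bolt', 'Cog', 'Nut', 'Sprocket', 'Widget']
Count: 5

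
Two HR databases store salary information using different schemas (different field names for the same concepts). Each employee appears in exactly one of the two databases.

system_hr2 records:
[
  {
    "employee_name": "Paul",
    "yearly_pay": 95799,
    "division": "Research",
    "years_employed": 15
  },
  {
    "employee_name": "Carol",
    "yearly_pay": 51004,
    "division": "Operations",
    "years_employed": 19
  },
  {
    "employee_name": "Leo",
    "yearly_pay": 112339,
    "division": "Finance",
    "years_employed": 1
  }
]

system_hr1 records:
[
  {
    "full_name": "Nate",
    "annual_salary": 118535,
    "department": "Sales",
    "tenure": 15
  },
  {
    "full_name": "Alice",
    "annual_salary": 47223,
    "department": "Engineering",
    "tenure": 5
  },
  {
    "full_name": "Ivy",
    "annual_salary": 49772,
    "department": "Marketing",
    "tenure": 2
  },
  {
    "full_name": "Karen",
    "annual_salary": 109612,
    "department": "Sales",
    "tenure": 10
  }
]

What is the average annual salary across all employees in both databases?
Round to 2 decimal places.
83469.14

Schema mapping: "yearly_pay" (system_hr2) = "annual_salary" (system_hr1) = annual salary

All salaries: [95799, 51004, 112339, 118535, 47223, 49772, 109612]
Sum: 584284
Count: 7
Average: 584284 / 7 = 83469.14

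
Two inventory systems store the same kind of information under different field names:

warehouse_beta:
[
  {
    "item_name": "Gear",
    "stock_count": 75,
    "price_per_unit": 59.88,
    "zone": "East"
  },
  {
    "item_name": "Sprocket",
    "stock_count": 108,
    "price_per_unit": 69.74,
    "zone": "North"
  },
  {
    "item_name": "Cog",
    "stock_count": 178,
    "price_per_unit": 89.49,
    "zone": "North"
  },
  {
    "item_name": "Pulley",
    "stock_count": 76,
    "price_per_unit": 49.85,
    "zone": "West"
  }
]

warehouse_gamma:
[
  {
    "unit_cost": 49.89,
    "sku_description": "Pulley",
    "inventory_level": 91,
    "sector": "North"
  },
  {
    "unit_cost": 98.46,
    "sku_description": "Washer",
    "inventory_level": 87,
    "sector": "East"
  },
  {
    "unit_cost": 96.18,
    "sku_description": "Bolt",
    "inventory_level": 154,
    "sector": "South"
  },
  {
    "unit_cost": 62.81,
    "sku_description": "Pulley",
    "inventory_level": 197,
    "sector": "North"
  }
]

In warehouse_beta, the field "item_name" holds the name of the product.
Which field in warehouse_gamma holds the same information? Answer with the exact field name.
sku_description

In warehouse_beta, "item_name" holds the name of the product.
The fields in warehouse_gamma are: "unit_cost", "sku_description", "inventory_level", "sector".
"sku_description" is the match: the name refers to the same concept and its values are product-name strings (e.g. 'Bolt', 'Pulley').
The other fields ("unit_cost", "inventory_level", "sector") hold different kinds of data.

So "item_name" in warehouse_beta corresponds to "sku_description" in warehouse_gamma.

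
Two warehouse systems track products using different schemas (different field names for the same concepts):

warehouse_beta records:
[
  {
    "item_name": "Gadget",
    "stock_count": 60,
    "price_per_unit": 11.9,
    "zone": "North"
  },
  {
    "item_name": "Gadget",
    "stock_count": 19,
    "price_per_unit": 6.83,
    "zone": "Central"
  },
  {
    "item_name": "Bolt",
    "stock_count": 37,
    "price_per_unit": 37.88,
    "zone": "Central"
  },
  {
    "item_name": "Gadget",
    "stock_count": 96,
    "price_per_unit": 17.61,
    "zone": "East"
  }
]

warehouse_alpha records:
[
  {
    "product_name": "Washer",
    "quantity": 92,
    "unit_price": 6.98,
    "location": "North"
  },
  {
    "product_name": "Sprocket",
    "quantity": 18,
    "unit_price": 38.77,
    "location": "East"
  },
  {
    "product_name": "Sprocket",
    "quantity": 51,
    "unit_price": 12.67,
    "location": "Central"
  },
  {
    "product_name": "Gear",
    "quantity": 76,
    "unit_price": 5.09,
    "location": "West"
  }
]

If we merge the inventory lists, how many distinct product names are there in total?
5

Schema mapping: "item_name" (warehouse_beta) = "product_name" (warehouse_alpha) = product name

Products in warehouse_beta: ['Bolt', 'Gadget']
Products in warehouse_alpha: ['Gear', 'Sprocket', 'Washer']

Union (unique products): ['Bolt', 'Gadget', 'Gear', 'Sprocket', 'Washer']
Count: 5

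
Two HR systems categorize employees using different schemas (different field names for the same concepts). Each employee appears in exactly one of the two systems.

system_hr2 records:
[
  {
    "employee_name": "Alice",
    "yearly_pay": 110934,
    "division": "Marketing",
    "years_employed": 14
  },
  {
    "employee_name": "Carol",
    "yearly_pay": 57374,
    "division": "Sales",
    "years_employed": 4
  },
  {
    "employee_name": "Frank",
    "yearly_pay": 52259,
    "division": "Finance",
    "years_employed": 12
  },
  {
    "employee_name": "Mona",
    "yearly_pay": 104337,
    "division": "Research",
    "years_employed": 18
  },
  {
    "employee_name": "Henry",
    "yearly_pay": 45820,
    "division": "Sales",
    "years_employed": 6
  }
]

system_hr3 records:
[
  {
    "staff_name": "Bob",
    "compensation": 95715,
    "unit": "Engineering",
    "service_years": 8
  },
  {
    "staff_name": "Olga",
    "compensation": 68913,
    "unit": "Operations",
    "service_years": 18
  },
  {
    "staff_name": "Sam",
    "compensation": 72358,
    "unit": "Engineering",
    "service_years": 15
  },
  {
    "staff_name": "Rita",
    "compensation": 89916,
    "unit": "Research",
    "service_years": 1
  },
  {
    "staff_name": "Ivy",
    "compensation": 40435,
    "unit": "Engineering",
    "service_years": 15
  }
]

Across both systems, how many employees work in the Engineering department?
3

Schema mapping: "division" (system_hr2) = "unit" (system_hr3) = department

Engineering employees in system_hr2: 0
Engineering employees in system_hr3: 3

Total in Engineering: 0 + 3 = 3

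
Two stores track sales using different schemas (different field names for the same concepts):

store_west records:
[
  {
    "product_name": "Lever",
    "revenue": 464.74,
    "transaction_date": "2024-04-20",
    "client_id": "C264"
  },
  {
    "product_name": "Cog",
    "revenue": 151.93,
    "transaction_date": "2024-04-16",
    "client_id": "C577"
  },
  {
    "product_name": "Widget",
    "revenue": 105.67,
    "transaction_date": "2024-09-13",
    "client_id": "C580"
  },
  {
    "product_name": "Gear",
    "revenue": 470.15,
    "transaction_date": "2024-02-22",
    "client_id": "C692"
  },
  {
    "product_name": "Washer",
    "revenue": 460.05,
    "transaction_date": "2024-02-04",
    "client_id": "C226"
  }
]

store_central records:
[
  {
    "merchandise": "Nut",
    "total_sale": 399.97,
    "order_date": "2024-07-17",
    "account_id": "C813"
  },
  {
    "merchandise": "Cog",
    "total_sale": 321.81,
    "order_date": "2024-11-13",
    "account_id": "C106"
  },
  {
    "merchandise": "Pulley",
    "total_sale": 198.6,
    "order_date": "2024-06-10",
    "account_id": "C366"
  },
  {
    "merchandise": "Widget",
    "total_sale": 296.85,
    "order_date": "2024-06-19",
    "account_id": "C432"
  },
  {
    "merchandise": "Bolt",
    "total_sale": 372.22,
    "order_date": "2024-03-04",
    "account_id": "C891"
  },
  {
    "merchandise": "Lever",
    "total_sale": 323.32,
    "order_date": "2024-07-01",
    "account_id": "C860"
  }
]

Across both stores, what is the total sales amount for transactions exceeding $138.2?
3459.64

Schema mapping: "revenue" (store_west) = "total_sale" (store_central) = sale amount

Sum of sales > $138.2 in store_west: 1546.87
Sum of sales > $138.2 in store_central: 1912.77

Total: 1546.87 + 1912.77 = 3459.64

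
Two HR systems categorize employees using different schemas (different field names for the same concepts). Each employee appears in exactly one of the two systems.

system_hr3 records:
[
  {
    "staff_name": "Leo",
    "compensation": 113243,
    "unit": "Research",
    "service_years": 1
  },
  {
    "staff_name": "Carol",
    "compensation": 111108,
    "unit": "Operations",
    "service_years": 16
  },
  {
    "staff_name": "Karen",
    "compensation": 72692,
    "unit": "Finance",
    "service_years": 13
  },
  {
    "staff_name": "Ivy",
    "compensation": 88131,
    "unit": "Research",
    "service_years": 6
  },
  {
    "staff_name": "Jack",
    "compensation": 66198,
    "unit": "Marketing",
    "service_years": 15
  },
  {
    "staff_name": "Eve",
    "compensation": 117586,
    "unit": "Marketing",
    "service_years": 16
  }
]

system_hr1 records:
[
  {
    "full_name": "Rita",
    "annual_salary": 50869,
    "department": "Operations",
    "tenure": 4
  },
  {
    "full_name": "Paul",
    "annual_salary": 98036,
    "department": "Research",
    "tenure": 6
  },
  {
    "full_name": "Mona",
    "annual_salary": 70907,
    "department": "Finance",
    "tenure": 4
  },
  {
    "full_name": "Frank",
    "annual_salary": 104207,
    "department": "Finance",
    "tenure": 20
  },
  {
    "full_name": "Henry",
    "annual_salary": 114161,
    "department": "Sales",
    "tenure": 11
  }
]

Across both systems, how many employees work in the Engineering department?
0

Schema mapping: "unit" (system_hr3) = "department" (system_hr1) = department

Engineering employees in system_hr3: 0
Engineering employees in system_hr1: 0

Total in Engineering: 0 + 0 = 0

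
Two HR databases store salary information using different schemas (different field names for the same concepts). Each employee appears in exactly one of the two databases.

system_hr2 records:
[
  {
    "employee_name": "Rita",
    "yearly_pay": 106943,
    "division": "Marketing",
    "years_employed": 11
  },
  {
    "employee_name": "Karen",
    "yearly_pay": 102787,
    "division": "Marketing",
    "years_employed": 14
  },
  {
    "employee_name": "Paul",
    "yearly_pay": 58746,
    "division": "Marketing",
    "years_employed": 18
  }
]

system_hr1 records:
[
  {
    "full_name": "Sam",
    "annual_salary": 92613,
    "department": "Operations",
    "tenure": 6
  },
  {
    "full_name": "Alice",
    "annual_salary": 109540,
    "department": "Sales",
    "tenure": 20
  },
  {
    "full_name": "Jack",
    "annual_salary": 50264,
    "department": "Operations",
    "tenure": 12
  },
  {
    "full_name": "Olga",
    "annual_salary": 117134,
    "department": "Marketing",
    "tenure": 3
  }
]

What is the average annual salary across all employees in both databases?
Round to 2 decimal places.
91146.71

Schema mapping: "yearly_pay" (system_hr2) = "annual_salary" (system_hr1) = annual salary

All salaries: [106943, 102787, 58746, 92613, 109540, 50264, 117134]
Sum: 638027
Count: 7
Average: 638027 / 7 = 91146.71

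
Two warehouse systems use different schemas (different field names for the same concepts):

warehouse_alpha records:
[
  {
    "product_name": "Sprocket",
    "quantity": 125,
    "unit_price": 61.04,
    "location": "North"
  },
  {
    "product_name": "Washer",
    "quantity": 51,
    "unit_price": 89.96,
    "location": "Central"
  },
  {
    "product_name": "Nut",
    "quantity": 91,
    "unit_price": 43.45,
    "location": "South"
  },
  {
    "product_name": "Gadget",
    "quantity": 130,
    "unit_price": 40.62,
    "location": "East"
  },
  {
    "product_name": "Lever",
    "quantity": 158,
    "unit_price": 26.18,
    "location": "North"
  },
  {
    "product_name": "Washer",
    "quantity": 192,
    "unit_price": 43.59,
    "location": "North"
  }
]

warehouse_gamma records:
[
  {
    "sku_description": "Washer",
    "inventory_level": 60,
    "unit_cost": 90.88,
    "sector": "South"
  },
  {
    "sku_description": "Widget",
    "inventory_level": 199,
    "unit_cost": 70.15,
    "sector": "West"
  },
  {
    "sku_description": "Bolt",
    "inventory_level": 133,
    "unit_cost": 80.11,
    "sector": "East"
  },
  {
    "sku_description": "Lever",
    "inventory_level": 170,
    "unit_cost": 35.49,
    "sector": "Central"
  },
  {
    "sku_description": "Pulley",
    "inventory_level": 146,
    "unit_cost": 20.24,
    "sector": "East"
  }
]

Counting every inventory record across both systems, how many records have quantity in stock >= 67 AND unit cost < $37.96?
3

Schema mappings:
- "quantity" (warehouse_alpha) = "inventory_level" (warehouse_gamma) = quantity
- "unit_price" (warehouse_alpha) = "unit_cost" (warehouse_gamma) = unit cost

Records meeting both conditions in warehouse_alpha: 1
Records meeting both conditions in warehouse_gamma: 2

Total: 1 + 2 = 3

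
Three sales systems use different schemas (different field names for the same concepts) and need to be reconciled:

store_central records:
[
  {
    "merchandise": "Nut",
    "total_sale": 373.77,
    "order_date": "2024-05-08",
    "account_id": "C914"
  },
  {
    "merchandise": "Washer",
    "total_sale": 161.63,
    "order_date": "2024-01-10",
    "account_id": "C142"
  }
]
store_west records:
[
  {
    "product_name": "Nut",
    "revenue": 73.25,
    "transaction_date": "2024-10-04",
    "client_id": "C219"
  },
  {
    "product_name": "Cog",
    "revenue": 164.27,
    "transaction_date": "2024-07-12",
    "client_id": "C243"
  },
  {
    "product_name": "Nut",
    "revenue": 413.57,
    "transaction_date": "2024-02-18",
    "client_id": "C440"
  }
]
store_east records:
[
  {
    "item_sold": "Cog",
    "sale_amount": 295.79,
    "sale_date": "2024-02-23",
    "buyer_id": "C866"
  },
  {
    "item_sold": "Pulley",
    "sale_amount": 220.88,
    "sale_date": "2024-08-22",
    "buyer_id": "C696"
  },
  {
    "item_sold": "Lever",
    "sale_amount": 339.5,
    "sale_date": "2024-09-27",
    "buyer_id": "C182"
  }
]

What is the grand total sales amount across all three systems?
2042.66

Schema reconciliation - all amount fields map to sale amount:

store_central (total_sale): 535.4
store_west (revenue): 651.09
store_east (sale_amount): 856.17

Grand total: 2042.66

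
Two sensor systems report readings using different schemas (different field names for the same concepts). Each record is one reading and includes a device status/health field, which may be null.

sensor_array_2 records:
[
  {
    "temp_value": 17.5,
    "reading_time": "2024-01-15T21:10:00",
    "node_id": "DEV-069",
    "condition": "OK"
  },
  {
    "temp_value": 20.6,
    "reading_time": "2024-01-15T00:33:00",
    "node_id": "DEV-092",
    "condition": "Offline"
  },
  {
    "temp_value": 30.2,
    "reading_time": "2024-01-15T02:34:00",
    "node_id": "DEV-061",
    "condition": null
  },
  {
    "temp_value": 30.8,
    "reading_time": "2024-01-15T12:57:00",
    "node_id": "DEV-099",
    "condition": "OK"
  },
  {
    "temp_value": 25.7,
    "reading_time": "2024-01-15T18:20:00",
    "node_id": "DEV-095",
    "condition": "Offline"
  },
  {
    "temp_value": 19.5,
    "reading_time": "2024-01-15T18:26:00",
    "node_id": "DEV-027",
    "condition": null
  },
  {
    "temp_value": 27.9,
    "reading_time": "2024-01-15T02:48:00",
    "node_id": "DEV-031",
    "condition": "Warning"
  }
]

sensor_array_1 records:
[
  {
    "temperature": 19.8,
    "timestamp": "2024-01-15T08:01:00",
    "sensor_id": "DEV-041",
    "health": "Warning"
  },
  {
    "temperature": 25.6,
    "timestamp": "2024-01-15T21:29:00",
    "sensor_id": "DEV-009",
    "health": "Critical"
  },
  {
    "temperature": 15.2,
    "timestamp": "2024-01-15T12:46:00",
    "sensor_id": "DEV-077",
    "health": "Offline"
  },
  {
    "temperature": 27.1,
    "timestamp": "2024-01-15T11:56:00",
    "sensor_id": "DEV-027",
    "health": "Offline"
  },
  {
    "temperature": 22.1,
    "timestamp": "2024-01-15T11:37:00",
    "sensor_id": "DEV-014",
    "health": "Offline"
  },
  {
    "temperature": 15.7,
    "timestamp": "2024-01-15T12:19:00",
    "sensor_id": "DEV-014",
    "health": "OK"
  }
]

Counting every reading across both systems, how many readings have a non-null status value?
11

Schema mapping: "condition" (sensor_array_2) = "health" (sensor_array_1) = status

Non-null in sensor_array_2: 5
Non-null in sensor_array_1: 6

Total non-null: 5 + 6 = 11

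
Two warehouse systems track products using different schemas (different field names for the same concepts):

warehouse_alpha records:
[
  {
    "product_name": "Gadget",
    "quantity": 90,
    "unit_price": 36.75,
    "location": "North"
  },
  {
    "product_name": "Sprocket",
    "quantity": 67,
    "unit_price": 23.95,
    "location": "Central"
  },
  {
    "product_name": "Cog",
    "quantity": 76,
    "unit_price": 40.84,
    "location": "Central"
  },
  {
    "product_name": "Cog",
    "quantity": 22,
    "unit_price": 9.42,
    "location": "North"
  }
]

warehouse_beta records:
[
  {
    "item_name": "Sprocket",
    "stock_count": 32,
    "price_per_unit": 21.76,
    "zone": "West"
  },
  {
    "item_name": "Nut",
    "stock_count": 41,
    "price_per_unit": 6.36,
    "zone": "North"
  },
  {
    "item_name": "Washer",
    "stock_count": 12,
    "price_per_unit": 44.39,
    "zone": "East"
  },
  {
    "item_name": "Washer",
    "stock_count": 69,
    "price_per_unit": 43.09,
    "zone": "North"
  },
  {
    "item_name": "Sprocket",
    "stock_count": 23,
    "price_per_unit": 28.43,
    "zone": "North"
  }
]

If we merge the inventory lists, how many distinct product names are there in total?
5

Schema mapping: "product_name" (warehouse_alpha) = "item_name" (warehouse_beta) = product name

Products in warehouse_alpha: ['Cog', 'Gadget', 'Sprocket']
Products in warehouse_beta: ['Nut', 'Sprocket', 'Washer']

Union (unique products): ['Cog', 'Gadget', 'Nut', 'Sprocket', 'Washer']
Count: 5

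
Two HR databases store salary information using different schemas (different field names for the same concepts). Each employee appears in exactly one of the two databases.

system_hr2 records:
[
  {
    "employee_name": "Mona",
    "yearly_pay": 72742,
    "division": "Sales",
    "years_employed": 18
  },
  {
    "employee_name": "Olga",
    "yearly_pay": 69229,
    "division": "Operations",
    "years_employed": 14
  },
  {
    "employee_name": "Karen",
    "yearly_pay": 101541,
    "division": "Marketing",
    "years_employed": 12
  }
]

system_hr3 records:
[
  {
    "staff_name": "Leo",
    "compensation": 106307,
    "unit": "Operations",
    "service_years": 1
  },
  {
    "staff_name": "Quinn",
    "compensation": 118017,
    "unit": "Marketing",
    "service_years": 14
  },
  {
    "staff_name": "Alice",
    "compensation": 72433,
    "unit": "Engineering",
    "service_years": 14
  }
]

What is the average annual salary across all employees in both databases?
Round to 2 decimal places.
90044.83

Schema mapping: "yearly_pay" (system_hr2) = "compensation" (system_hr3) = annual salary

All salaries: [72742, 69229, 101541, 106307, 118017, 72433]
Sum: 540269
Count: 6
Average: 540269 / 6 = 90044.83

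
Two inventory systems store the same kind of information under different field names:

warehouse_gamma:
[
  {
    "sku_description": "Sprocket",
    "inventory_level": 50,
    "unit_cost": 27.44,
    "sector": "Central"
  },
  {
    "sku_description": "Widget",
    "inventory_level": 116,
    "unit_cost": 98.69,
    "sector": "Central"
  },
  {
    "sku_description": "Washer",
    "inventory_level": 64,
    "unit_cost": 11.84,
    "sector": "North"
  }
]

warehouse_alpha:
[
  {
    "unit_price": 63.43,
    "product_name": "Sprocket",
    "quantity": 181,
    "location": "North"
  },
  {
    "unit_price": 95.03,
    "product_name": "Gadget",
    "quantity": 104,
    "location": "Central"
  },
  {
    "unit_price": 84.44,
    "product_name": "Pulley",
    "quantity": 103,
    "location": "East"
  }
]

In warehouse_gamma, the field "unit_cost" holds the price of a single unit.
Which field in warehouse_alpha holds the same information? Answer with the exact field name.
unit_price

In warehouse_gamma, "unit_cost" holds the price of a single unit.
The fields in warehouse_alpha are: "unit_price", "product_name", "quantity", "location".
"unit_price" is the match: the name refers to the same concept and its values are decimal currency amounts (e.g. 63.43, 95.03).
The other fields ("product_name", "quantity", "location") hold different kinds of data.

So "unit_cost" in warehouse_gamma corresponds to "unit_price" in warehouse_alpha.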